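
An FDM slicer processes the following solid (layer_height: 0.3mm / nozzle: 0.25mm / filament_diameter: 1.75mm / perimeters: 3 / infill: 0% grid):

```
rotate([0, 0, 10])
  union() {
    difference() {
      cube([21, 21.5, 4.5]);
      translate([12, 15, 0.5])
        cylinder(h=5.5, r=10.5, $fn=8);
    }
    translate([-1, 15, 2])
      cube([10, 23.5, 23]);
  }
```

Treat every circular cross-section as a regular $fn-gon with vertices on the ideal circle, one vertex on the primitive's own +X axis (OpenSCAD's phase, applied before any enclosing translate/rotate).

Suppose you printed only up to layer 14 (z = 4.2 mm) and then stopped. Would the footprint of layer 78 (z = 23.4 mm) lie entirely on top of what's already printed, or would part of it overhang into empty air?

entirely on top

Compare the two slices. At z = 4.2: the 21×21.5 cube contributes its full rectangle (area 451.50 mm²); the r=10.5 cylinder at (12, 15) contributes a regular 8-gon of circumradius 10.5 (area = (8/2)·10.500²·sin(360°/8) = 311.83 mm²); After the difference (first − rest): starting from the 21×21.5 cube (451.50 mm²), the r=10.5 cylinder at (12, 15) partially overlaps it — only the 269.48 mm² overlap (of its 311.83 mm²) is removed, clipping the outline — area = 182.02 mm²; the cube at (-1, 15) is present — its section is the full 10×23.5 rectangle (area 235.00 mm²); Taking the union: the regions partially overlap — summed areas 417.02 mm² minus the doubly-counted overlap 18.50 mm² gives 398.52 mm² — area = 398.52 mm²; (rotated 10° about Z; rotation is an isometry so areas/perimeters/island counts are preserved). At z = 23.4: the cube is absent (z outside [0, 4.5]); the cylinder at (12, 15) does not reach this height (z outside [0.5, 6]); Subtracting the remaining from the first: the first operand is absent here, so nothing remains; the 10×23.5 cube at (-1, 15) contributes its full rectangle (area 235.00 mm²); Taking the union: only the 10×23.5 cube at (-1, 15) is present, so the union is just that shape — area = 235.00 mm²; (rotated 10° about Z; rotation is an isometry so areas/perimeters/island counts are preserved). Checking containment: the cross-section at z = 23.4 is a subset of the cross-section at z = 4.2.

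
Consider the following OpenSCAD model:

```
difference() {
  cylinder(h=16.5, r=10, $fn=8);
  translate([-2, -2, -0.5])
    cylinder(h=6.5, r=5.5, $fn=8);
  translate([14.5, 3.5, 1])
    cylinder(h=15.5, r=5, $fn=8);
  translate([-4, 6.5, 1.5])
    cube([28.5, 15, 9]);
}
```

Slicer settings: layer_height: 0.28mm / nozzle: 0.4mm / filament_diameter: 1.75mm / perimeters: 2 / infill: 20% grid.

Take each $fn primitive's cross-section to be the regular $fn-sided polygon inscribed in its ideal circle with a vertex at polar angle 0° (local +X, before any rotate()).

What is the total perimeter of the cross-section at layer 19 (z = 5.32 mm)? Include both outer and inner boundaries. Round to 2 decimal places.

At z = 5.32 mm: the r=10 cylinder gives a regular 8-gon of circumradius 10 (constant along its height) (perimeter = 2·8·10.000·sin(180°/8) = 61.23 mm); the r=5.5 cylinder at (-2, -2) gives a regular 8-gon of circumradius 5.5 (constant along its height) (perimeter = 2·8·5.500·sin(180°/8) = 33.68 mm); the cylinder at (14.5, 3.5): section is a regular 8-gon, circumradius r=5 (perimeter = 2·8·5.000·sin(180°/8) = 30.61 mm); the cube at (-4, 6.5) is present — its section is the full 28.5×15 rectangle (perimeter 87.00 mm); After the difference (first − rest): starting from the r=10 cylinder, the r=5.5 cylinder at (-2, -2) lies wholly inside it (removes its full 85.56 mm² and its 33.68 mm outline becomes a hole wall); the r=5 cylinder at (14.5, 3.5) misses the remaining region (no effect); the 28.5×15 cube at (-4, 6.5) partially overlaps it — only the 25.15 mm² overlap (of its 427.50 mm²) is removed, clipping the outline — boundary (outer + 1 inner loop) = 95.45 mm. Overall, the cross-section is one region with 1 hole. Total boundary length (outer + inner) = 95.45 mm.

95.45 mm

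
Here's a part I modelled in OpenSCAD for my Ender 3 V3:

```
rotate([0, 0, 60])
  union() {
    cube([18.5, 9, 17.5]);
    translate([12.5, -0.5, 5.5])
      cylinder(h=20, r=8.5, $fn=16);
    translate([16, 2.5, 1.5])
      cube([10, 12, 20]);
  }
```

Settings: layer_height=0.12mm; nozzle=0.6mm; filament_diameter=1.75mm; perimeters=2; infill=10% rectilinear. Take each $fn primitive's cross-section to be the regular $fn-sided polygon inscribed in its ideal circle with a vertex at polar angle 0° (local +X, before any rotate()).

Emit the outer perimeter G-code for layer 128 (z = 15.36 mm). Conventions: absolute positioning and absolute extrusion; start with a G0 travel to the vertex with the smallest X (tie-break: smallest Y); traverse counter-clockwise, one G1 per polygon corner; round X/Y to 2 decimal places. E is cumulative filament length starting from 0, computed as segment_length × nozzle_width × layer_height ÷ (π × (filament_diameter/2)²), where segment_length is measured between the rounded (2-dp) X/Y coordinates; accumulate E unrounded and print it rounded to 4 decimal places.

G0 X-7.79 Y4.50 Z15.36
G1 X0.00 Y0.00 E0.2693
G1 X2.05 Y3.55 E0.3920
G1 X2.43 Y3.21 E0.4073
G1 X5.57 Y2.15 E0.5065
G1 X8.88 Y2.36 E0.6058
G1 X11.86 Y3.83 E0.7052
G1 X14.04 Y6.33 E0.8045
G1 X15.11 Y9.47 E0.9038
G1 X14.89 Y12.78 E1.0031
G1 X13.43 Y15.75 E1.1022
G1 X10.93 Y17.94 E1.2017
G1 X8.04 Y18.92 E1.2930
G1 X10.83 Y23.77 E1.4605
G1 X0.44 Y29.77 E1.8197
G1 X-4.56 Y21.11 E2.1190
G1 X0.21 Y18.36 E2.2838
G1 X-7.79 Y4.50 E2.7628

At z = 15.36 mm: the cube is present — its section is the full 18.5×9 rectangle; the cylinder at (12.5, -0.5): section is a regular 16-gon, circumradius r=8.5; the cube at (16, 2.5) is present — its section is the full 10×12 rectangle; Taking the union: the regions partially overlap (shared area 113.02 mm²), so overlapping operands fuse into one piece — 1 connected region; (rotated 60° about Z; rotation is an isometry so areas/perimeters/island counts are preserved). The outline is a single polygon with 17 vertices. Extrusion per mm of travel: 0.6 × 0.12 / (π × 0.875²) = 0.029934. Accumulating E over each segment gives final E = 2.7628.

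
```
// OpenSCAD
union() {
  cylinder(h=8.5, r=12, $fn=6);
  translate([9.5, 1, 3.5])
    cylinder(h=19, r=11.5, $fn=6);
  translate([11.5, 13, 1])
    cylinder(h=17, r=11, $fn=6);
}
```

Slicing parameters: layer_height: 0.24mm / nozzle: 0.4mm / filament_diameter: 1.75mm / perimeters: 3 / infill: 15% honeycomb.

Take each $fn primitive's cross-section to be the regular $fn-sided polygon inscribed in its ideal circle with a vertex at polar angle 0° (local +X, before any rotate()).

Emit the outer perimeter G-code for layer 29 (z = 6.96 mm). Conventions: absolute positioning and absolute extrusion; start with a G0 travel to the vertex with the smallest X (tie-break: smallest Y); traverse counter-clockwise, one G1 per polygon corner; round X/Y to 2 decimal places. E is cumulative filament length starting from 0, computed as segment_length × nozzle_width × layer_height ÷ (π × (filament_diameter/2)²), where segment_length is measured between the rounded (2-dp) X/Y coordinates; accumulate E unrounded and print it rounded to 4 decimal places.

At z = 6.96 mm: the cylinder: section is a regular 6-gon, circumradius r=12; the r=11.5 cylinder at (9.5, 1) gives a regular 6-gon of circumradius 11.5 (constant along its height); the cylinder at (11.5, 13): section is a regular 6-gon, circumradius r=11; Taking the union: the regions partially overlap (shared area 260.21 mm²), so overlapping operands fuse into one piece — 1 connected region. The outline is a single polygon with 13 vertices. Extrusion per mm of travel: 0.4 × 0.24 / (π × 0.875²) = 0.039912. Accumulating E over each segment gives final E = 4.6080.

G0 X-12.00 Y0.00 Z6.96
G1 X-6.00 Y-10.39 E0.4789
G1 X6.00 Y-10.39 E0.9578
G1 X6.83 Y-8.96 E1.0238
G1 X15.25 Y-8.96 E1.3599
G1 X21.00 Y1.00 E1.8189
G1 X18.29 Y5.70 E2.0354
G1 X22.50 Y13.00 E2.3718
G1 X17.00 Y22.53 E2.8109
G1 X6.00 Y22.53 E3.2500
G1 X0.50 Y13.00 E3.6891
G1 X2.01 Y10.39 E3.8095
G1 X-6.00 Y10.39 E4.1292
G1 X-12.00 Y0.00 E4.6080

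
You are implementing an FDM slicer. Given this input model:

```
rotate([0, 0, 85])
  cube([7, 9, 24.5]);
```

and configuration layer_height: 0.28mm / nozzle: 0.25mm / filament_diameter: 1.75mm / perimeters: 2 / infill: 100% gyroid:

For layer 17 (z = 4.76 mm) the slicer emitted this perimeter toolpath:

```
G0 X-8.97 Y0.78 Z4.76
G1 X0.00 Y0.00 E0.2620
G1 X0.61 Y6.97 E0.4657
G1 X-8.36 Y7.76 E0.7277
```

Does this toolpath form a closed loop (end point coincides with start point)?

no

Start point (G0): (-8.97, 0.78). End point (last G1): the path does not return to the start — open.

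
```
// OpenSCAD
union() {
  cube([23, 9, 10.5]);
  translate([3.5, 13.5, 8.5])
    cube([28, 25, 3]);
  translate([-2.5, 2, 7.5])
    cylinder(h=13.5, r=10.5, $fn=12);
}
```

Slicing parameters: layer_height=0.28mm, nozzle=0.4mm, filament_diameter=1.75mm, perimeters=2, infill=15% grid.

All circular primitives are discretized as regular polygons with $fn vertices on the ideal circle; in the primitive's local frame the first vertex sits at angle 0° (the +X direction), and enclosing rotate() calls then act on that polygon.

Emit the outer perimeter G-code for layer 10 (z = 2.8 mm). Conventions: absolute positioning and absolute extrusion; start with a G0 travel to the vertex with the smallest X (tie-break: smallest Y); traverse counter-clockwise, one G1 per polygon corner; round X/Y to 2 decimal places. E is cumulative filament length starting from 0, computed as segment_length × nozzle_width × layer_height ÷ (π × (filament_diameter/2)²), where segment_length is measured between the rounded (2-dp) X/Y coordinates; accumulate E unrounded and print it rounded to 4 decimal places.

At z = 2.8 mm: the cube (footprint 23×9) is included at this height; the cube at (3.5, 13.5) is not intersected at this z (z outside [8.5, 11.5]); the cylinder at (-2.5, 2) is not intersected at this z (z outside [7.5, 21]); Combining (union): only the 23×9 cube is present, so the union is just that shape — 1 connected region. The outline is a single polygon with 4 vertices. Extrusion per mm of travel: 0.4 × 0.28 / (π × 0.875²) = 0.046564. Accumulating E over each segment gives final E = 2.9801.

G0 X0.00 Y0.00 Z2.80
G1 X23.00 Y0.00 E1.0710
G1 X23.00 Y9.00 E1.4901
G1 X0.00 Y9.00 E2.5610
G1 X0.00 Y0.00 E2.9801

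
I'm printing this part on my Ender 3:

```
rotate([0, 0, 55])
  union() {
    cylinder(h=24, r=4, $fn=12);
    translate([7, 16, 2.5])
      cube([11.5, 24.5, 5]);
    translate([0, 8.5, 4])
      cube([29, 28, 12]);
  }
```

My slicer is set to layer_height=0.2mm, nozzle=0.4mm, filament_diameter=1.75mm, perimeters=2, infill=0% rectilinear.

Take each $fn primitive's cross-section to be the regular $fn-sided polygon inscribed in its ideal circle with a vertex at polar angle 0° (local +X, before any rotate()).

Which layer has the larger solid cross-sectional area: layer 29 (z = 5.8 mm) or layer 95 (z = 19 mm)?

layer 29 (z = 5.8 mm)

Layer 29 (z = 5.8): the r=4 cylinder gives a regular 12-gon of circumradius 4 (constant along its height) (area = (12/2)·4.000²·sin(360°/12) = 48.00 mm²); the cube at (7, 16) (footprint 11.5×24.5) is included at this height (area 281.75 mm²); the cube at (0, 8.5) is present — its section is the full 29×28 rectangle (area 812.00 mm²); Merging all regions: the regions partially overlap — summed areas 1141.75 mm² minus the doubly-counted overlap 235.75 mm² gives 906.00 mm² — area = 906.00 mm²; (rotated 55° about Z; rotation is an isometry so areas/perimeters/island counts are preserved). So its area = 906.00 mm². Layer 95 (z = 19): the r=4 cylinder gives a regular 12-gon of circumradius 4 (constant along its height) (area = (12/2)·4.000²·sin(360°/12) = 48.00 mm²); the cube at (7, 16) does not reach this height (z outside [2.5, 7.5]); the cube at (0, 8.5) is not intersected at this z (z outside [4, 16]); Merging all regions: only the r=4 cylinder is present, so the union is just that shape — area = 48.00 mm²; (whole slice rotated 55° about Z — lengths, areas and connectivity unchanged). So its area = 48.00 mm². Layer 29 is larger (906.00 vs 48.00 mm²).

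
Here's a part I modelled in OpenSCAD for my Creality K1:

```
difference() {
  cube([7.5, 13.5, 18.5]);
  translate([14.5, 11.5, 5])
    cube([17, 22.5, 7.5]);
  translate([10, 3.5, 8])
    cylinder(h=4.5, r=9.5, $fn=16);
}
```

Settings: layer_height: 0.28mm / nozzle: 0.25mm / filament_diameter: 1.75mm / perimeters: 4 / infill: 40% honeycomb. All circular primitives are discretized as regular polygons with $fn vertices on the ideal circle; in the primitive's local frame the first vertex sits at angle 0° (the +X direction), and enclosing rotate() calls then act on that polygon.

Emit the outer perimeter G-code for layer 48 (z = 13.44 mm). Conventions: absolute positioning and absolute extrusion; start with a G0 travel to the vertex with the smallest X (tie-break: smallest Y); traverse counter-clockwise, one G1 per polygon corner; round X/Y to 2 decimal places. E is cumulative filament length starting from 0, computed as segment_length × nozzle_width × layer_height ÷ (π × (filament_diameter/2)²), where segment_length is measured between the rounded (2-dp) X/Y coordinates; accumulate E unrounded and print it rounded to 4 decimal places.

G0 X0.00 Y0.00 Z13.44
G1 X7.50 Y0.00 E0.2183
G1 X7.50 Y13.50 E0.6112
G1 X0.00 Y13.50 E0.8294
G1 X0.00 Y0.00 E1.2223

At z = 13.44 mm: the 7.5×13.5 cube contributes its full rectangle; the cube at (14.5, 11.5) is absent (z outside [5, 12.5]); the cylinder at (10, 3.5) is absent (z outside [8, 12.5]); Taking the first minus the rest: none of the subtracted shapes is present at this height, so the 7.5×13.5 cube is unchanged — 1 connected region. The outline is a single polygon with 4 vertices. Extrusion per mm of travel: 0.25 × 0.28 / (π × 0.875²) = 0.029103. Accumulating E over each segment gives final E = 1.2223.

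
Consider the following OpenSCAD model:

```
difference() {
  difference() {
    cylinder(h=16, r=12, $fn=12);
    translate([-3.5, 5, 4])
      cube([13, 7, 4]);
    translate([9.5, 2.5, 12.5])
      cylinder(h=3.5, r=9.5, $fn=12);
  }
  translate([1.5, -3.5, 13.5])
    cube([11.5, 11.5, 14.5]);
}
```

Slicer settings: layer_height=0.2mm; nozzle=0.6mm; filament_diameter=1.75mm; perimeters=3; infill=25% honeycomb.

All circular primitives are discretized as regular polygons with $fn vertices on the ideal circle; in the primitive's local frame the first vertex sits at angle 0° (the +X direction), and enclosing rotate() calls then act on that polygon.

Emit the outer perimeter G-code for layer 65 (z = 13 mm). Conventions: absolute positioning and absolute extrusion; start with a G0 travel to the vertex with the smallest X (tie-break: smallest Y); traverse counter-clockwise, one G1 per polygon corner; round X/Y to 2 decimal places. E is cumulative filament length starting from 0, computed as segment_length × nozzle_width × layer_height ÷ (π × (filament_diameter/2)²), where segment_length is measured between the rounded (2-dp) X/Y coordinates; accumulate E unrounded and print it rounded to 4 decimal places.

At z = 13 mm: the r=12 cylinder gives a regular 12-gon of circumradius 12 (constant along its height); the cube at (-3.5, 5) does not reach this height (z outside [4, 8]); the r=9.5 cylinder at (9.5, 2.5) contributes a regular 12-gon of circumradius 9.5; After the difference (first − rest): starting from the r=12 cylinder, the r=9.5 cylinder at (9.5, 2.5) partially overlaps it — only the 145.99 mm² overlap (of its 270.75 mm²) is removed, clipping the outline — 1 connected region; the cube at (1.5, -3.5) is not intersected at this z (z outside [13.5, 28]); Taking the first minus the rest: none of the subtracted shapes is present at this height, so the result so far is unchanged — 1 connected region. The outline is a single polygon with 14 vertices. Extrusion per mm of travel: 0.6 × 0.2 / (π × 0.875²) = 0.049890. Accumulating E over each segment gives final E = 3.8782.

G0 X-12.00 Y0.00 Z13.00
G1 X-10.39 Y-6.00 E0.3099
G1 X-6.00 Y-10.39 E0.6197
G1 X0.00 Y-12.00 E0.9296
G1 X6.00 Y-10.39 E1.2395
G1 X9.42 Y-6.98 E1.4805
G1 X4.75 Y-5.73 E1.7217
G1 X1.27 Y-2.25 E1.9672
G1 X0.00 Y2.50 E2.2125
G1 X1.27 Y7.25 E2.4578
G1 X4.75 Y10.73 E2.7033
G1 X0.00 Y12.00 E2.9486
G1 X-6.00 Y10.39 E3.2586
G1 X-10.39 Y6.00 E3.5683
G1 X-12.00 Y0.00 E3.8782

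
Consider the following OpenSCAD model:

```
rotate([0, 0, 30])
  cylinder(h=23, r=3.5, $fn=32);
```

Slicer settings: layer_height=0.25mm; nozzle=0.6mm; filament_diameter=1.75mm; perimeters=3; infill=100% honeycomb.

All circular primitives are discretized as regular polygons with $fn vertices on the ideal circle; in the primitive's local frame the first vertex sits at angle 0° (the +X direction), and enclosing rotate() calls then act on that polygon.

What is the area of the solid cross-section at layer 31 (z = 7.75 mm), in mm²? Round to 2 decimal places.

38.24 mm²

At z = 7.75 mm: the r=3.5 cylinder gives a regular 32-gon of circumradius 3.5 (constant along its height) (area = (32/2)·3.500²·sin(360°/32) = 38.24 mm²); (rotated 30° about Z; rotation is an isometry so areas/perimeters/island counts are preserved). Overall, the cross-section is a single solid region. Net area = 38.24 mm².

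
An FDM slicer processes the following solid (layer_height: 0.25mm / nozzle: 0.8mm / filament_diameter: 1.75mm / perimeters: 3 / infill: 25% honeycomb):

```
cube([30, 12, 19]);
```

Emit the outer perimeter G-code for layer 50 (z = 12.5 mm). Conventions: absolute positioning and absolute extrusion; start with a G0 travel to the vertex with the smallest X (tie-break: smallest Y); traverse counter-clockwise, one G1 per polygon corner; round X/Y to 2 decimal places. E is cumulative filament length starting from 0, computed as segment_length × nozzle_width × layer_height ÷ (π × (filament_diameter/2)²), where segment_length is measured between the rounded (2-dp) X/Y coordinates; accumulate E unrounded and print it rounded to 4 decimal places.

G0 X0.00 Y0.00 Z12.50
G1 X30.00 Y0.00 E2.4945
G1 X30.00 Y12.00 E3.4923
G1 X0.00 Y12.00 E5.9868
G1 X0.00 Y0.00 E6.9846

At z = 12.5 mm: the 30×12 cube contributes its full rectangle. The outline is a single polygon with 4 vertices. Extrusion per mm of travel: 0.8 × 0.25 / (π × 0.875²) = 0.083150. Accumulating E over each segment gives final E = 6.9846.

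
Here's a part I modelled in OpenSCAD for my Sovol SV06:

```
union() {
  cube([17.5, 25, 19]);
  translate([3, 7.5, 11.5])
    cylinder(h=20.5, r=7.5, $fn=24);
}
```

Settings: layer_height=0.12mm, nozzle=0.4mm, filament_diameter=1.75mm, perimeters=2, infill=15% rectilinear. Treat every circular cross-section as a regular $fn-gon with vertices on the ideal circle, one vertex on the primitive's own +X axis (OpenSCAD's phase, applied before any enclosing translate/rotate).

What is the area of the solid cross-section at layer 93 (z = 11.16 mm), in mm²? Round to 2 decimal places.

At z = 11.16 mm: the cube is present — its section is the full 17.5×25 rectangle (area 437.50 mm²); the cylinder at (3, 7.5) is not intersected at this z (z outside [11.5, 32]); Merging all regions: only the 17.5×25 cube is present, so the union is just that shape — area = 437.50 mm². Overall, the cross-section is a single solid region. Net area = 437.50 mm².

437.50 mm²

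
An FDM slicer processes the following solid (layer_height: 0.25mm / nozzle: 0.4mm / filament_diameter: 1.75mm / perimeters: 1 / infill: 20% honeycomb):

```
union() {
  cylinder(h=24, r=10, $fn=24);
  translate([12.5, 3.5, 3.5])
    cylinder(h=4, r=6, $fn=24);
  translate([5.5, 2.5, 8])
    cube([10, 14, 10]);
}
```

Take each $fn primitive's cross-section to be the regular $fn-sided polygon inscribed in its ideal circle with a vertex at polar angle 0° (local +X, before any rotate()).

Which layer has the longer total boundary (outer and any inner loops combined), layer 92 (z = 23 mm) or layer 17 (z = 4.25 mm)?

Layer 92 (z = 23): the cylinder: section is a regular 24-gon, circumradius r=10 (perimeter = 2·24·10.000·sin(180°/24) = 62.65 mm); the cylinder at (12.5, 3.5) does not reach this height (z outside [3.5, 7.5]); the cube at (5.5, 2.5) is absent (z outside [8, 18]); Combining (union): only the r=10 cylinder is present, so the union is just that shape — boundary = 62.65 mm. So its perimeter = 62.65 mm. Layer 17 (z = 4.25): the r=10 cylinder contributes a regular 24-gon of circumradius 10 (perimeter = 2·24·10.000·sin(180°/24) = 62.65 mm); the r=6 cylinder at (12.5, 3.5) gives a regular 24-gon of circumradius 6 (constant along its height) (perimeter = 2·24·6.000·sin(180°/24) = 37.59 mm); the cube at (5.5, 2.5) is not intersected at this z (z outside [8, 18]); Taking the union: the regions partially overlap (shared area 17.55 mm²), so the edge portions inside another operand are dropped and the merged outline is re-measured after clipping — boundary = 81.29 mm. So its perimeter = 81.29 mm. Layer 17 is larger (81.29 vs 62.65 mm).

layer 17 (z = 4.25 mm)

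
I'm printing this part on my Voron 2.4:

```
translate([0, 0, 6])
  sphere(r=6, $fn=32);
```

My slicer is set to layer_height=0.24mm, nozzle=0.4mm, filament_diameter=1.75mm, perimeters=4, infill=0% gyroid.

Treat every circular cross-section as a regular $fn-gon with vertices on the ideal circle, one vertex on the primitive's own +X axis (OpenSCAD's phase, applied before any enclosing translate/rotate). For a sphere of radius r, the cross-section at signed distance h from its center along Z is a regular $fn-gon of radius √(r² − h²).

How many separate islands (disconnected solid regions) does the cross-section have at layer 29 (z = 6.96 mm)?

At z = 6.96 mm: the sphere: section is a regular 32-gon, circumradius = √(r²−h²) = √(6²−0.96²) = 5.923. Overall, the cross-section is a single solid region. Island count = 1.

1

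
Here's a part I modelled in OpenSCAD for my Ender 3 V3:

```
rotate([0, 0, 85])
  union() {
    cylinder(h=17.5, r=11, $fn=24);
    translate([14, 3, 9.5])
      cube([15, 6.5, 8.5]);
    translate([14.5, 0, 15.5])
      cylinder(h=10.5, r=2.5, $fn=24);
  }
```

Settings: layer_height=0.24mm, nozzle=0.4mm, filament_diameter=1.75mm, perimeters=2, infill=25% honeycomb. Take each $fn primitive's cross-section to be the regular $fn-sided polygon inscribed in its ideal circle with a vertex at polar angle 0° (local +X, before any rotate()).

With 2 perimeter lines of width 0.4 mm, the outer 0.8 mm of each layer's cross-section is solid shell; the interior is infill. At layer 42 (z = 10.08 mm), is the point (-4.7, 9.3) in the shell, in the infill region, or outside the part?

shell

At z = 10.08 mm: the cylinder: section is a regular 24-gon, circumradius r=11; the 15×6.5 cube at (14, 3) contributes its full rectangle; the cylinder at (14.5, 0) does not reach this height (z outside [15.5, 26]); Merging all regions: the 2 present regions are separate (no shared area or edge), so areas and boundary lengths simply add and each stays a separate island — 2 connected regions; (whole slice rotated 85° about Z — lengths, areas and connectivity unchanged). Overall, the cross-section has 2 separate islands. Undo the 85° rotation: the query point maps to (8.855, 5.493) in the un-rotated model frame. The nearest boundary edge runs (7.78, 7.78)→(9.53, 5.50); distance from the point to it = 0.54 mm. (Shell/infill is judged within the island containing the point — the largest one.) The point is inside the cross-section, 0.54 mm from the nearest boundary — within the 0.8 mm shell band (2 × 0.4).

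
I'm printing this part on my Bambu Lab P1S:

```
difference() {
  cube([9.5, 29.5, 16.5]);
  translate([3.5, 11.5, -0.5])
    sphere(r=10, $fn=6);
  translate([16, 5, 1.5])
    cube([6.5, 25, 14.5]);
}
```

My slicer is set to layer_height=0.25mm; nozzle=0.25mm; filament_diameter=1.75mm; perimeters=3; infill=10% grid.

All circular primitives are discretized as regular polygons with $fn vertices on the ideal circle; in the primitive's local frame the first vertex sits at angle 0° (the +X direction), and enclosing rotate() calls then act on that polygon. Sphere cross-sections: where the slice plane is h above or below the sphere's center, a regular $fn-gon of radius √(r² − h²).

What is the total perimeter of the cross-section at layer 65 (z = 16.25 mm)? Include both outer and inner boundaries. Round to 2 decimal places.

At z = 16.25 mm: the cube (footprint 9.5×29.5) is included at this height (perimeter 78.00 mm); the sphere at (3.5, 11.5) does not reach this height (|z−center|=16.750 > r=10); the cube at (16, 5) is not intersected at this z (z outside [1.5, 16]); After the difference (first − rest): none of the subtracted shapes is present at this height, so the 9.5×29.5 cube is unchanged — boundary = 78.00 mm. Overall, the cross-section is a single solid region. Total boundary length (outer) = 78.00 mm.

78.00 mm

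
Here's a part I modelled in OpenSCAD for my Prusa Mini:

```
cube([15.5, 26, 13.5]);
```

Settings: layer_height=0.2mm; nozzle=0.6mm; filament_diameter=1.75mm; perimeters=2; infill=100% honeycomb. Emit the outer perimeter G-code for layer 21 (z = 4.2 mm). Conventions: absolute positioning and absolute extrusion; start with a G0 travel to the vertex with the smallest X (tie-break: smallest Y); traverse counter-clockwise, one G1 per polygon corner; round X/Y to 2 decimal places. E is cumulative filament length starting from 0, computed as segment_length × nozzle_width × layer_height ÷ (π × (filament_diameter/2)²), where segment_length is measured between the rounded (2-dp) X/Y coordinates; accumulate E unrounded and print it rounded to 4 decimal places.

G0 X0.00 Y0.00 Z4.20
G1 X15.50 Y0.00 E0.7733
G1 X15.50 Y26.00 E2.0704
G1 X0.00 Y26.00 E2.8437
G1 X0.00 Y0.00 E4.1409

At z = 4.2 mm: the cube (footprint 15.5×26) is included at this height. The outline is a single polygon with 4 vertices. Extrusion per mm of travel: 0.6 × 0.2 / (π × 0.875²) = 0.049890. Accumulating E over each segment gives final E = 4.1409.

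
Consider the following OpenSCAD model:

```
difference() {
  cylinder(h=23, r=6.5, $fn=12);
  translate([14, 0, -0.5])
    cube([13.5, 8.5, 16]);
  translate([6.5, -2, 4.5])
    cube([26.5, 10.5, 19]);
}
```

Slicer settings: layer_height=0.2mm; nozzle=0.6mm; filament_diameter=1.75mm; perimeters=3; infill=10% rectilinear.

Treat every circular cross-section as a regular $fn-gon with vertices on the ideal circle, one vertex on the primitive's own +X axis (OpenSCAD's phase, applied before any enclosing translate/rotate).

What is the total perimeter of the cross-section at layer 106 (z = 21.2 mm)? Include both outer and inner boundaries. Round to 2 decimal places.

40.38 mm

At z = 21.2 mm: the r=6.5 cylinder contributes a regular 12-gon of circumradius 6.5 (perimeter = 2·12·6.500·sin(180°/12) = 40.38 mm); the cube at (14, 0) is not intersected at this z (z outside [-0.5, 15.5]); the 26.5×10.5 cube at (6.5, -2) contributes its full rectangle (perimeter 74.00 mm); Subtracting the remaining from the first: starting from the r=6.5 cylinder, the 26.5×10.5 cube at (6.5, -2) misses the remaining region (no effect) — boundary = 40.38 mm. Overall, the cross-section is a single solid region. Total boundary length (outer) = 40.38 mm.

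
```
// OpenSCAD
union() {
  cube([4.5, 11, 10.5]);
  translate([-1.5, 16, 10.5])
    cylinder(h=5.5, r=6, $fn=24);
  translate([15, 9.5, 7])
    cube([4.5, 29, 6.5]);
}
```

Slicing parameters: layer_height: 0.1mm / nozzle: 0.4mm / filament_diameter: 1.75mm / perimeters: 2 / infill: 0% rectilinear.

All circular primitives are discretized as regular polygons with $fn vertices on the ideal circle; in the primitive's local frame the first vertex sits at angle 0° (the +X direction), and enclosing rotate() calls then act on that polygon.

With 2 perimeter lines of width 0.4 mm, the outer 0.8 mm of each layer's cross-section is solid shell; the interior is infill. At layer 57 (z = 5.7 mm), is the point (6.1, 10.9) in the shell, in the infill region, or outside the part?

outside

At z = 5.7 mm: the 4.5×11 cube contributes its full rectangle; the cylinder at (-1.5, 16) is absent (z outside [10.5, 16]); the cube at (15, 9.5) is absent (z outside [7, 13.5]); Merging all regions: only the 4.5×11 cube is present, so the union is just that shape — 1 connected region. Overall, the cross-section is a single solid region. The nearest boundary edge runs (4.50, 0.00)→(4.50, 11.00); distance from the point to it = 1.60 mm. The point is not inside any of the regions above, so it lies outside the cross-section (1.60 mm from the nearest boundary).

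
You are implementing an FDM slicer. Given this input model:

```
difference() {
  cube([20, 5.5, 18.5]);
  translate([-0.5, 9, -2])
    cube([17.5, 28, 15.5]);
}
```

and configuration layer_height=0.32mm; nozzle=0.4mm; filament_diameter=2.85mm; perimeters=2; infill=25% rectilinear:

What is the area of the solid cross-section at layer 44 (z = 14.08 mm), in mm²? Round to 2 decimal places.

At z = 14.08 mm: the cube (footprint 20×5.5) is included at this height (area 110.00 mm²); the cube at (-0.5, 9) does not reach this height (z outside [-2, 13.5]); After the difference (first − rest): none of the subtracted shapes is present at this height, so the 20×5.5 cube is unchanged — area = 110.00 mm². Overall, the cross-section is a single solid region. Net area = 110.00 mm².

110.00 mm²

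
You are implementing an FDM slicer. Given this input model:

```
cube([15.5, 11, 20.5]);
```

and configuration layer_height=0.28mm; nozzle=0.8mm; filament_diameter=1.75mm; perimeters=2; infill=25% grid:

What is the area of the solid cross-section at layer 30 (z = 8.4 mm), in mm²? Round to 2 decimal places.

At z = 8.4 mm: the 15.5×11 cube contributes its full rectangle (area 170.50 mm²). Overall, the cross-section is a single solid region. Net area = 170.50 mm².

170.50 mm²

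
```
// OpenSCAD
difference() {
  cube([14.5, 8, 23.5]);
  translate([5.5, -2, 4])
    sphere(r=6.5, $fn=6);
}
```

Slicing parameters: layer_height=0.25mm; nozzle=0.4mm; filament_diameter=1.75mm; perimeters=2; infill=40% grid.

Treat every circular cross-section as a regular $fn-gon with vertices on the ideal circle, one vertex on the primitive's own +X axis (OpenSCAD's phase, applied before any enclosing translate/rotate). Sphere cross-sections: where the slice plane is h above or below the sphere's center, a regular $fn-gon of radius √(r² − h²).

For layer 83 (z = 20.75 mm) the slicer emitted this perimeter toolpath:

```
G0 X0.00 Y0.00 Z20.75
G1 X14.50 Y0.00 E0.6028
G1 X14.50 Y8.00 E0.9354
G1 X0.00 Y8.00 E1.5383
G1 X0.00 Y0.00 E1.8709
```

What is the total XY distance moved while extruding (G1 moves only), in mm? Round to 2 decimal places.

Sum the Euclidean lengths of each G1 segment: total = 45.00 mm.

45.00 mm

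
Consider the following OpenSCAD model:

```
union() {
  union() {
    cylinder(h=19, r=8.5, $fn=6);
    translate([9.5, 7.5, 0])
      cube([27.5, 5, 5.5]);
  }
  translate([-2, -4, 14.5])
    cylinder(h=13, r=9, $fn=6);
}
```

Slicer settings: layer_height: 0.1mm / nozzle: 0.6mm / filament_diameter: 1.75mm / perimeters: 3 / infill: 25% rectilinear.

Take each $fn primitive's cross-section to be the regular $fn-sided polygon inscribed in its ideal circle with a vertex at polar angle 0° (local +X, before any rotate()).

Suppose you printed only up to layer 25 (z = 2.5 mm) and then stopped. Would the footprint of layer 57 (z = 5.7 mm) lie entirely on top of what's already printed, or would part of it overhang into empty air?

Compare the two slices. At z = 2.5: the r=8.5 cylinder gives a regular 6-gon of circumradius 8.5 (constant along its height) (area = (6/2)·8.500²·sin(360°/6) = 187.71 mm²); the cube at (9.5, 7.5) is present — its section is the full 27.5×5 rectangle (area 137.50 mm²); Combining (union): the 2 present regions are separate (no shared area or edge), so areas and boundary lengths simply add and each stays a separate island — area = 325.21 mm²; the cylinder at (-2, -4) is absent (z outside [14.5, 27.5]); Merging all regions: only that combined region is present, so the union is just that shape — area = 325.21 mm². At z = 5.7: the r=8.5 cylinder gives a regular 6-gon of circumradius 8.5 (constant along its height) (area = (6/2)·8.500²·sin(360°/6) = 187.71 mm²); the cube at (9.5, 7.5) is absent (z outside [0, 5.5]); Taking the union: only the r=8.5 cylinder is present, so the union is just that shape — area = 187.71 mm²; the cylinder at (-2, -4) does not reach this height (z outside [14.5, 27.5]); Combining (union): only that combined region is present, so the union is just that shape — area = 187.71 mm². Checking containment: the cross-section at z = 5.7 is a subset of the cross-section at z = 2.5.

entirely on top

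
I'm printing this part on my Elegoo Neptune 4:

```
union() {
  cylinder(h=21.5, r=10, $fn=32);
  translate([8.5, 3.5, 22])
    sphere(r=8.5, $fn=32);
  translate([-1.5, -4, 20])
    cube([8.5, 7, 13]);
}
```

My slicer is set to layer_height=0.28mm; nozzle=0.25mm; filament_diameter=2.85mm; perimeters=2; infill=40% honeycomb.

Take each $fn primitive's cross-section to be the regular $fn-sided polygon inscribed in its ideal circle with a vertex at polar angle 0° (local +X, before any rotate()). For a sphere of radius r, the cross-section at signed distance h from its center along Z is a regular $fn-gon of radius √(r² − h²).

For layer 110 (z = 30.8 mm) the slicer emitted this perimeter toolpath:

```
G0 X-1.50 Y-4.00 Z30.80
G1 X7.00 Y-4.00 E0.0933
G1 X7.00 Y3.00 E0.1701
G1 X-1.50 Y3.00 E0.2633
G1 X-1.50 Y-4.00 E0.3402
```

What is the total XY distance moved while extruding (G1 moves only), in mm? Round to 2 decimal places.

31.00 mm

Sum the Euclidean lengths of each G1 segment: total = 31.00 mm.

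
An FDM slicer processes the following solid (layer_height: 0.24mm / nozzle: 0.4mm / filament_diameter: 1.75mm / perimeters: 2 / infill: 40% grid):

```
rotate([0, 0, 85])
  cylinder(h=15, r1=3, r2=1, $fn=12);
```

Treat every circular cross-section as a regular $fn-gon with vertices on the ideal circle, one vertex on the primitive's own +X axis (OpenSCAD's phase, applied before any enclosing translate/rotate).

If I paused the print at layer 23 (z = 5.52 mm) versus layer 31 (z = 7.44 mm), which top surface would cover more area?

Layer 23 (z = 5.52): the cone: at t=0.368 of its height the radius interpolates to r₁+(r₂−r₁)t = 2.264, giving a regular 12-gon of that circumradius (area = (12/2)·2.264²·sin(360°/12) = 15.38 mm²); (rotated 85° about Z; rotation is an isometry so areas/perimeters/island counts are preserved). So its area = 15.38 mm². Layer 31 (z = 7.44): the cone contributes a regular 12-gon of circumradius 2.008 (interpolated between r1=3 and r2=1 at t=0.496) (area = (12/2)·2.008²·sin(360°/12) = 12.10 mm²); (rotated 85° about Z; rotation is an isometry so areas/perimeters/island counts are preserved). So its area = 12.10 mm². Layer 23 is larger (15.38 vs 12.10 mm²).

layer 23 (z = 5.52 mm)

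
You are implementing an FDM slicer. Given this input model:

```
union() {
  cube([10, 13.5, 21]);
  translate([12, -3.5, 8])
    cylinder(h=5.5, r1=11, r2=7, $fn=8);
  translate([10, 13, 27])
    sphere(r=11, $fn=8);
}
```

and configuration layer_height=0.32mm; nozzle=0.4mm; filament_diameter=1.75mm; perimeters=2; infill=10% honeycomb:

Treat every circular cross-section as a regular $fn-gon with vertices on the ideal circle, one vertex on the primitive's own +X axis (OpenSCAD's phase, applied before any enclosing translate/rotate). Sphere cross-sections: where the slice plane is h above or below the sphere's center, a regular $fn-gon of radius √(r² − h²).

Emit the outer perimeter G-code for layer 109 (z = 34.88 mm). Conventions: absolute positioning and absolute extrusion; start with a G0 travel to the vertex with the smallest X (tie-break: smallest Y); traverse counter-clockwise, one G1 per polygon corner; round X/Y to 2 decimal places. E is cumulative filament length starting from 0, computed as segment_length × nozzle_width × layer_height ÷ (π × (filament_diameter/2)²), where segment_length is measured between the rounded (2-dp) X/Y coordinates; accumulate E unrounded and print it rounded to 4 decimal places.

G0 X2.33 Y13.00 Z34.88
G1 X4.57 Y7.57 E0.3126
G1 X10.00 Y5.33 E0.6252
G1 X15.43 Y7.57 E0.9378
G1 X17.67 Y13.00 E1.2503
G1 X15.43 Y18.43 E1.5629
G1 X10.00 Y20.67 E1.8755
G1 X4.57 Y18.43 E2.1881
G1 X2.33 Y13.00 E2.5007

At z = 34.88 mm: the cube does not reach this height (z outside [0, 21]); the cone at (12, -3.5) does not reach this height (z outside [8, 13.5]); the r=11 sphere at (10, 13) slices to a regular 8-gon of circumradius 7.675 (√(r²−h²) with h=7.88 from center); Taking the union: only the r=11 sphere at (10, 13) is present, so the union is just that shape — 1 connected region. The outline is a single polygon with 8 vertices. Extrusion per mm of travel: 0.4 × 0.32 / (π × 0.875²) = 0.053216. Accumulating E over each segment gives final E = 2.5007.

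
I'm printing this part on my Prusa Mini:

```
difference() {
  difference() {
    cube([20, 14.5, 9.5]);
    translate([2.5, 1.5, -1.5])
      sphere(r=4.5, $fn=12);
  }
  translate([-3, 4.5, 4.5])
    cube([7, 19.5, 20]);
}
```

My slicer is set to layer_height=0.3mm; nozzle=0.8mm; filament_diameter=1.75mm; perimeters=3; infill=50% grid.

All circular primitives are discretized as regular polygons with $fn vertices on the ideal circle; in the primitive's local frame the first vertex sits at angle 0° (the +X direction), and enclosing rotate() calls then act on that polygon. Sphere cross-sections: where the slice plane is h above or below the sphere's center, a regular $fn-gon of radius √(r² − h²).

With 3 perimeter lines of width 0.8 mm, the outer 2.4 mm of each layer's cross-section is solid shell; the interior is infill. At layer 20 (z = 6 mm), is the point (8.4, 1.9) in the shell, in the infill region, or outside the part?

shell

At z = 6 mm: the cube (footprint 20×14.5) is included at this height; the sphere at (2.5, 1.5) does not reach this height (|z−center|=7.500 > r=4.5); Taking the first minus the rest: none of the subtracted shapes is present at this height, so the 20×14.5 cube is unchanged — 1 connected region; the cube at (-3, 4.5) is present — its section is the full 7×19.5 rectangle; Subtracting the remaining from the first: starting from the result so far, the 7×19.5 cube at (-3, 4.5) partially overlaps it — only the 40.00 mm² overlap (of its 136.50 mm²) is removed, clipping the outline — 1 connected region. Overall, the cross-section is a single solid region. The nearest boundary edge runs (20.00, 0.00)→(0.00, 0.00); distance from the point to it = 1.90 mm. The point is inside the cross-section, 1.90 mm from the nearest boundary — within the 2.4 mm shell band (3 × 0.8).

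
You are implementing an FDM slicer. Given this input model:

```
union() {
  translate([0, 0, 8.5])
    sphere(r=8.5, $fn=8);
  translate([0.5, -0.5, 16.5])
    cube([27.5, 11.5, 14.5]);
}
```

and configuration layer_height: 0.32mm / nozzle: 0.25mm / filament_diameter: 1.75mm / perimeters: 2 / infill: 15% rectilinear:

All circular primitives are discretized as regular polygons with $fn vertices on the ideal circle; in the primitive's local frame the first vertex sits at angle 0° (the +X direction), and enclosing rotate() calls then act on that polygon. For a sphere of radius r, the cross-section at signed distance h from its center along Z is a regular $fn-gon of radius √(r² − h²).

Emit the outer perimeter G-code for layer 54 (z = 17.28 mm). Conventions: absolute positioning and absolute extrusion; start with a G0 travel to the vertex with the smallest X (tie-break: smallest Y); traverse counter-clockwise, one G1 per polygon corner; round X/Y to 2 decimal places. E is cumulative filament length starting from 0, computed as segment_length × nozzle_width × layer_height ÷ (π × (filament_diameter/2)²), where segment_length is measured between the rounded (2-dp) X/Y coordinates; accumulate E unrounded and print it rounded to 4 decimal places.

G0 X0.50 Y-0.50 Z17.28
G1 X28.00 Y-0.50 E0.9147
G1 X28.00 Y11.00 E1.2971
G1 X0.50 Y11.00 E2.2118
G1 X0.50 Y-0.50 E2.5943

At z = 17.28 mm: the sphere is not intersected at this z (|z−center|=8.780 > r=8.5); the cube at (0.5, -0.5) is present — its section is the full 27.5×11.5 rectangle; Taking the union: only the 27.5×11.5 cube at (0.5, -0.5) is present, so the union is just that shape — 1 connected region. The outline is a single polygon with 4 vertices. Extrusion per mm of travel: 0.25 × 0.32 / (π × 0.875²) = 0.033260. Accumulating E over each segment gives final E = 2.5943.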